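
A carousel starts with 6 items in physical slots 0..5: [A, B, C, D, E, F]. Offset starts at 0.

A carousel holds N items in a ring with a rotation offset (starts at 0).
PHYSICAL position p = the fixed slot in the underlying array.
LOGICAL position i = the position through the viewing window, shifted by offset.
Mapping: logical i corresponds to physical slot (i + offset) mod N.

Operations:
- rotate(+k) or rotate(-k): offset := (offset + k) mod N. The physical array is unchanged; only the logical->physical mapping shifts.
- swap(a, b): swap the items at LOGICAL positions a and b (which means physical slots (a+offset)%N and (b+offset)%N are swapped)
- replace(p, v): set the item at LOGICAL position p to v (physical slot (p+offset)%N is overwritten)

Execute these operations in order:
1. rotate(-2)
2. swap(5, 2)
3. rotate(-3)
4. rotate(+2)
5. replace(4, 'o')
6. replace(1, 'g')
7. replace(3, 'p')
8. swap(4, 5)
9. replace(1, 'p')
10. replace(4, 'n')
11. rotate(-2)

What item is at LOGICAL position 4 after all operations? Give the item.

Answer: F

Derivation:
After op 1 (rotate(-2)): offset=4, physical=[A,B,C,D,E,F], logical=[E,F,A,B,C,D]
After op 2 (swap(5, 2)): offset=4, physical=[D,B,C,A,E,F], logical=[E,F,D,B,C,A]
After op 3 (rotate(-3)): offset=1, physical=[D,B,C,A,E,F], logical=[B,C,A,E,F,D]
After op 4 (rotate(+2)): offset=3, physical=[D,B,C,A,E,F], logical=[A,E,F,D,B,C]
After op 5 (replace(4, 'o')): offset=3, physical=[D,o,C,A,E,F], logical=[A,E,F,D,o,C]
After op 6 (replace(1, 'g')): offset=3, physical=[D,o,C,A,g,F], logical=[A,g,F,D,o,C]
After op 7 (replace(3, 'p')): offset=3, physical=[p,o,C,A,g,F], logical=[A,g,F,p,o,C]
After op 8 (swap(4, 5)): offset=3, physical=[p,C,o,A,g,F], logical=[A,g,F,p,C,o]
After op 9 (replace(1, 'p')): offset=3, physical=[p,C,o,A,p,F], logical=[A,p,F,p,C,o]
After op 10 (replace(4, 'n')): offset=3, physical=[p,n,o,A,p,F], logical=[A,p,F,p,n,o]
After op 11 (rotate(-2)): offset=1, physical=[p,n,o,A,p,F], logical=[n,o,A,p,F,p]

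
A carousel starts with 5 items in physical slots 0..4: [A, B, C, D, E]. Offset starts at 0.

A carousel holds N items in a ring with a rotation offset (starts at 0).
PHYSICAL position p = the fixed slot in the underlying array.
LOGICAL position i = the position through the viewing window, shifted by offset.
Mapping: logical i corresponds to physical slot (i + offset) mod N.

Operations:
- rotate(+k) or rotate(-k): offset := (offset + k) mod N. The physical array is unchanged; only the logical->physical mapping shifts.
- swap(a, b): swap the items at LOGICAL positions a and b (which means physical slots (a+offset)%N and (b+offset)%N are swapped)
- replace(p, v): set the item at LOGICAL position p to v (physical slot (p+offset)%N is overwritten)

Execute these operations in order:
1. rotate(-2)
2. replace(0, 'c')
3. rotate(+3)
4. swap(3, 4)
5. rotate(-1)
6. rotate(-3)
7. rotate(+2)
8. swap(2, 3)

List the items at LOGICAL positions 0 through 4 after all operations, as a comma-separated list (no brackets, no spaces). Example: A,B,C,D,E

After op 1 (rotate(-2)): offset=3, physical=[A,B,C,D,E], logical=[D,E,A,B,C]
After op 2 (replace(0, 'c')): offset=3, physical=[A,B,C,c,E], logical=[c,E,A,B,C]
After op 3 (rotate(+3)): offset=1, physical=[A,B,C,c,E], logical=[B,C,c,E,A]
After op 4 (swap(3, 4)): offset=1, physical=[E,B,C,c,A], logical=[B,C,c,A,E]
After op 5 (rotate(-1)): offset=0, physical=[E,B,C,c,A], logical=[E,B,C,c,A]
After op 6 (rotate(-3)): offset=2, physical=[E,B,C,c,A], logical=[C,c,A,E,B]
After op 7 (rotate(+2)): offset=4, physical=[E,B,C,c,A], logical=[A,E,B,C,c]
After op 8 (swap(2, 3)): offset=4, physical=[E,C,B,c,A], logical=[A,E,C,B,c]

Answer: A,E,C,B,c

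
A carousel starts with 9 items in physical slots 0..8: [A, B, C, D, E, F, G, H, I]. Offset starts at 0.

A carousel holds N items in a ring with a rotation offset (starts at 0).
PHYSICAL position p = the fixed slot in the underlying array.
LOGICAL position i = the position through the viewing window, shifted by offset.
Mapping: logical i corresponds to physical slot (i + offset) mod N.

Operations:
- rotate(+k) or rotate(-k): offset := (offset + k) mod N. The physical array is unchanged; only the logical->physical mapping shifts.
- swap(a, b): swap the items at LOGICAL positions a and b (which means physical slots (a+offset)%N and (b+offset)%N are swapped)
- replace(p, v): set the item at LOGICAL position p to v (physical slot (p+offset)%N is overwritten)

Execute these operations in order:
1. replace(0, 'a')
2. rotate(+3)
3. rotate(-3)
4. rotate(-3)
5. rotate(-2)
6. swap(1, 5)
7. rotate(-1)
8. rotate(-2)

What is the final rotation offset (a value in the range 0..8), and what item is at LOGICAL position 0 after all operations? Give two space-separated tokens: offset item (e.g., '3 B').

After op 1 (replace(0, 'a')): offset=0, physical=[a,B,C,D,E,F,G,H,I], logical=[a,B,C,D,E,F,G,H,I]
After op 2 (rotate(+3)): offset=3, physical=[a,B,C,D,E,F,G,H,I], logical=[D,E,F,G,H,I,a,B,C]
After op 3 (rotate(-3)): offset=0, physical=[a,B,C,D,E,F,G,H,I], logical=[a,B,C,D,E,F,G,H,I]
After op 4 (rotate(-3)): offset=6, physical=[a,B,C,D,E,F,G,H,I], logical=[G,H,I,a,B,C,D,E,F]
After op 5 (rotate(-2)): offset=4, physical=[a,B,C,D,E,F,G,H,I], logical=[E,F,G,H,I,a,B,C,D]
After op 6 (swap(1, 5)): offset=4, physical=[F,B,C,D,E,a,G,H,I], logical=[E,a,G,H,I,F,B,C,D]
After op 7 (rotate(-1)): offset=3, physical=[F,B,C,D,E,a,G,H,I], logical=[D,E,a,G,H,I,F,B,C]
After op 8 (rotate(-2)): offset=1, physical=[F,B,C,D,E,a,G,H,I], logical=[B,C,D,E,a,G,H,I,F]

Answer: 1 B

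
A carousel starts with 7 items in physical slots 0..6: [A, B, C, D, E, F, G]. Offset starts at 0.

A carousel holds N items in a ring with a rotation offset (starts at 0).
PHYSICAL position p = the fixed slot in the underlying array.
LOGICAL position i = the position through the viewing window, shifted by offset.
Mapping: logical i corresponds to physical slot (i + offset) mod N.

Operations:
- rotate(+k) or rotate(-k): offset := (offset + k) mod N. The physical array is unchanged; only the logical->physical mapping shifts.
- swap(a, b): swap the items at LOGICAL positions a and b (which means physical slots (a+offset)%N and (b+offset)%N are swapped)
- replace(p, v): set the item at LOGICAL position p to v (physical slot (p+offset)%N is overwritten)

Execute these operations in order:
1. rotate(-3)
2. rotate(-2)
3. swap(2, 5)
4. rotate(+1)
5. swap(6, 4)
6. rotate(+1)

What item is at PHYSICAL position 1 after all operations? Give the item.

After op 1 (rotate(-3)): offset=4, physical=[A,B,C,D,E,F,G], logical=[E,F,G,A,B,C,D]
After op 2 (rotate(-2)): offset=2, physical=[A,B,C,D,E,F,G], logical=[C,D,E,F,G,A,B]
After op 3 (swap(2, 5)): offset=2, physical=[E,B,C,D,A,F,G], logical=[C,D,A,F,G,E,B]
After op 4 (rotate(+1)): offset=3, physical=[E,B,C,D,A,F,G], logical=[D,A,F,G,E,B,C]
After op 5 (swap(6, 4)): offset=3, physical=[C,B,E,D,A,F,G], logical=[D,A,F,G,C,B,E]
After op 6 (rotate(+1)): offset=4, physical=[C,B,E,D,A,F,G], logical=[A,F,G,C,B,E,D]

Answer: B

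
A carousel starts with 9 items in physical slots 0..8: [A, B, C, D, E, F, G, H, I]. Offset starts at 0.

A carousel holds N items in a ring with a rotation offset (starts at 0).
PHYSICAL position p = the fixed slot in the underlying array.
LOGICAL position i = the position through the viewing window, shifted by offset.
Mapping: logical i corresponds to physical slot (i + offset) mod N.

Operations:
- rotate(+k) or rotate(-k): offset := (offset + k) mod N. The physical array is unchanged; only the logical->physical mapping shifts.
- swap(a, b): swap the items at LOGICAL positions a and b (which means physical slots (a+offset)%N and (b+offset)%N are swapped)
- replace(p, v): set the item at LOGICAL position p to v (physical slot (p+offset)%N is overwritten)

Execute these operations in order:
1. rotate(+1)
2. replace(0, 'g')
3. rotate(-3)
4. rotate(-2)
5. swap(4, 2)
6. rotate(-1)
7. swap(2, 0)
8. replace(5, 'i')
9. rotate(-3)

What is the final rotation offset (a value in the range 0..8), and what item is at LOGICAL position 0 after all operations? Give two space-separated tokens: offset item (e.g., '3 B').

Answer: 1 g

Derivation:
After op 1 (rotate(+1)): offset=1, physical=[A,B,C,D,E,F,G,H,I], logical=[B,C,D,E,F,G,H,I,A]
After op 2 (replace(0, 'g')): offset=1, physical=[A,g,C,D,E,F,G,H,I], logical=[g,C,D,E,F,G,H,I,A]
After op 3 (rotate(-3)): offset=7, physical=[A,g,C,D,E,F,G,H,I], logical=[H,I,A,g,C,D,E,F,G]
After op 4 (rotate(-2)): offset=5, physical=[A,g,C,D,E,F,G,H,I], logical=[F,G,H,I,A,g,C,D,E]
After op 5 (swap(4, 2)): offset=5, physical=[H,g,C,D,E,F,G,A,I], logical=[F,G,A,I,H,g,C,D,E]
After op 6 (rotate(-1)): offset=4, physical=[H,g,C,D,E,F,G,A,I], logical=[E,F,G,A,I,H,g,C,D]
After op 7 (swap(2, 0)): offset=4, physical=[H,g,C,D,G,F,E,A,I], logical=[G,F,E,A,I,H,g,C,D]
After op 8 (replace(5, 'i')): offset=4, physical=[i,g,C,D,G,F,E,A,I], logical=[G,F,E,A,I,i,g,C,D]
After op 9 (rotate(-3)): offset=1, physical=[i,g,C,D,G,F,E,A,I], logical=[g,C,D,G,F,E,A,I,i]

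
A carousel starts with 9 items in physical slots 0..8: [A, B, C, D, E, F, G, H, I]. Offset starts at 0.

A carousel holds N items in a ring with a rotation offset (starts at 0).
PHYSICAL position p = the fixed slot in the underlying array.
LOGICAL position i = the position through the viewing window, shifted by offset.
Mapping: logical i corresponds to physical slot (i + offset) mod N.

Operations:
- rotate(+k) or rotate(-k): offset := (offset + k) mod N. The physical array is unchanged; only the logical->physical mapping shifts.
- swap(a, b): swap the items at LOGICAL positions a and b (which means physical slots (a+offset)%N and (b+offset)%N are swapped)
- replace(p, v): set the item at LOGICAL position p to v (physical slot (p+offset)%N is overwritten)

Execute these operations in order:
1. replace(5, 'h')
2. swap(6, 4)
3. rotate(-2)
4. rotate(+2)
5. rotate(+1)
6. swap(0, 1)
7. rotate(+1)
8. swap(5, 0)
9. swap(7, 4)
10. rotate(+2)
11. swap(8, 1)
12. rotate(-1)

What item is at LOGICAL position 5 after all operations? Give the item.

After op 1 (replace(5, 'h')): offset=0, physical=[A,B,C,D,E,h,G,H,I], logical=[A,B,C,D,E,h,G,H,I]
After op 2 (swap(6, 4)): offset=0, physical=[A,B,C,D,G,h,E,H,I], logical=[A,B,C,D,G,h,E,H,I]
After op 3 (rotate(-2)): offset=7, physical=[A,B,C,D,G,h,E,H,I], logical=[H,I,A,B,C,D,G,h,E]
After op 4 (rotate(+2)): offset=0, physical=[A,B,C,D,G,h,E,H,I], logical=[A,B,C,D,G,h,E,H,I]
After op 5 (rotate(+1)): offset=1, physical=[A,B,C,D,G,h,E,H,I], logical=[B,C,D,G,h,E,H,I,A]
After op 6 (swap(0, 1)): offset=1, physical=[A,C,B,D,G,h,E,H,I], logical=[C,B,D,G,h,E,H,I,A]
After op 7 (rotate(+1)): offset=2, physical=[A,C,B,D,G,h,E,H,I], logical=[B,D,G,h,E,H,I,A,C]
After op 8 (swap(5, 0)): offset=2, physical=[A,C,H,D,G,h,E,B,I], logical=[H,D,G,h,E,B,I,A,C]
After op 9 (swap(7, 4)): offset=2, physical=[E,C,H,D,G,h,A,B,I], logical=[H,D,G,h,A,B,I,E,C]
After op 10 (rotate(+2)): offset=4, physical=[E,C,H,D,G,h,A,B,I], logical=[G,h,A,B,I,E,C,H,D]
After op 11 (swap(8, 1)): offset=4, physical=[E,C,H,h,G,D,A,B,I], logical=[G,D,A,B,I,E,C,H,h]
After op 12 (rotate(-1)): offset=3, physical=[E,C,H,h,G,D,A,B,I], logical=[h,G,D,A,B,I,E,C,H]

Answer: I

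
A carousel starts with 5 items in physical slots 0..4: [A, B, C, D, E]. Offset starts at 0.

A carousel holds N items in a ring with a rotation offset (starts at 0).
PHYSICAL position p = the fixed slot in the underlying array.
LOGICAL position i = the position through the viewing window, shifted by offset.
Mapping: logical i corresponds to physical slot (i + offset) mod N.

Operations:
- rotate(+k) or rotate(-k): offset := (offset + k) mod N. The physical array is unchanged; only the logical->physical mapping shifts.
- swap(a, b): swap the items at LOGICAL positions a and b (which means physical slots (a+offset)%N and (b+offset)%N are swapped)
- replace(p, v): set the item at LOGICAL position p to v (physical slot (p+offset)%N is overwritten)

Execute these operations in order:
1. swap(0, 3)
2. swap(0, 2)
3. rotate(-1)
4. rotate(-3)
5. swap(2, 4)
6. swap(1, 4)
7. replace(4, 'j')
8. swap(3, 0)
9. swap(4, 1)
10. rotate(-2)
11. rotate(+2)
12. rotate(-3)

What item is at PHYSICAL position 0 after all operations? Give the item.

After op 1 (swap(0, 3)): offset=0, physical=[D,B,C,A,E], logical=[D,B,C,A,E]
After op 2 (swap(0, 2)): offset=0, physical=[C,B,D,A,E], logical=[C,B,D,A,E]
After op 3 (rotate(-1)): offset=4, physical=[C,B,D,A,E], logical=[E,C,B,D,A]
After op 4 (rotate(-3)): offset=1, physical=[C,B,D,A,E], logical=[B,D,A,E,C]
After op 5 (swap(2, 4)): offset=1, physical=[A,B,D,C,E], logical=[B,D,C,E,A]
After op 6 (swap(1, 4)): offset=1, physical=[D,B,A,C,E], logical=[B,A,C,E,D]
After op 7 (replace(4, 'j')): offset=1, physical=[j,B,A,C,E], logical=[B,A,C,E,j]
After op 8 (swap(3, 0)): offset=1, physical=[j,E,A,C,B], logical=[E,A,C,B,j]
After op 9 (swap(4, 1)): offset=1, physical=[A,E,j,C,B], logical=[E,j,C,B,A]
After op 10 (rotate(-2)): offset=4, physical=[A,E,j,C,B], logical=[B,A,E,j,C]
After op 11 (rotate(+2)): offset=1, physical=[A,E,j,C,B], logical=[E,j,C,B,A]
After op 12 (rotate(-3)): offset=3, physical=[A,E,j,C,B], logical=[C,B,A,E,j]

Answer: A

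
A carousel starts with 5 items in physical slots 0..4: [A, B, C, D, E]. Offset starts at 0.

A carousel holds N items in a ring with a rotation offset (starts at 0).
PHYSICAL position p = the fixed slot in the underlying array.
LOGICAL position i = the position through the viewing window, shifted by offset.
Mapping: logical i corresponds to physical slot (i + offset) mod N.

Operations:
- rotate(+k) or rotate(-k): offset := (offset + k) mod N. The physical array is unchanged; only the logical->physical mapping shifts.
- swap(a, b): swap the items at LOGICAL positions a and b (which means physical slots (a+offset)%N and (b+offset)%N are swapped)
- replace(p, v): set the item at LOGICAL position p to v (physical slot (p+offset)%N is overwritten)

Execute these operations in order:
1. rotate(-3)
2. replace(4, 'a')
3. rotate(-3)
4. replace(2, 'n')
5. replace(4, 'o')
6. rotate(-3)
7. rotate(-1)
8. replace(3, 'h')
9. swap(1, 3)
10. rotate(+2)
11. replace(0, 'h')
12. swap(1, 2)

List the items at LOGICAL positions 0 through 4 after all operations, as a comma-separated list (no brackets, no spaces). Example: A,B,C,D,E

Answer: h,E,n,A,h

Derivation:
After op 1 (rotate(-3)): offset=2, physical=[A,B,C,D,E], logical=[C,D,E,A,B]
After op 2 (replace(4, 'a')): offset=2, physical=[A,a,C,D,E], logical=[C,D,E,A,a]
After op 3 (rotate(-3)): offset=4, physical=[A,a,C,D,E], logical=[E,A,a,C,D]
After op 4 (replace(2, 'n')): offset=4, physical=[A,n,C,D,E], logical=[E,A,n,C,D]
After op 5 (replace(4, 'o')): offset=4, physical=[A,n,C,o,E], logical=[E,A,n,C,o]
After op 6 (rotate(-3)): offset=1, physical=[A,n,C,o,E], logical=[n,C,o,E,A]
After op 7 (rotate(-1)): offset=0, physical=[A,n,C,o,E], logical=[A,n,C,o,E]
After op 8 (replace(3, 'h')): offset=0, physical=[A,n,C,h,E], logical=[A,n,C,h,E]
After op 9 (swap(1, 3)): offset=0, physical=[A,h,C,n,E], logical=[A,h,C,n,E]
After op 10 (rotate(+2)): offset=2, physical=[A,h,C,n,E], logical=[C,n,E,A,h]
After op 11 (replace(0, 'h')): offset=2, physical=[A,h,h,n,E], logical=[h,n,E,A,h]
After op 12 (swap(1, 2)): offset=2, physical=[A,h,h,E,n], logical=[h,E,n,A,h]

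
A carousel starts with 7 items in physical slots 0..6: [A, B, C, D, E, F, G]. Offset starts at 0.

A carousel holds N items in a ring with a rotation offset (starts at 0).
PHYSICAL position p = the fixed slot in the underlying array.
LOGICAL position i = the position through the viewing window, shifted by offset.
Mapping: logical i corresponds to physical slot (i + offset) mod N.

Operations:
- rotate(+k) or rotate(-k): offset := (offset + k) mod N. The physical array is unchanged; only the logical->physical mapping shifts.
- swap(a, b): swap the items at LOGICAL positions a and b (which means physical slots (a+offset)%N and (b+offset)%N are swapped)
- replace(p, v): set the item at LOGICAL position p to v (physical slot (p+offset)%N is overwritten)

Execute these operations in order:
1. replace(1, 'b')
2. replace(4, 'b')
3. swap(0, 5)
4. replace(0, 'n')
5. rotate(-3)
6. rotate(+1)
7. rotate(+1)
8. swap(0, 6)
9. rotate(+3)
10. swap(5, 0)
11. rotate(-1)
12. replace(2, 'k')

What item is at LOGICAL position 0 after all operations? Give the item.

After op 1 (replace(1, 'b')): offset=0, physical=[A,b,C,D,E,F,G], logical=[A,b,C,D,E,F,G]
After op 2 (replace(4, 'b')): offset=0, physical=[A,b,C,D,b,F,G], logical=[A,b,C,D,b,F,G]
After op 3 (swap(0, 5)): offset=0, physical=[F,b,C,D,b,A,G], logical=[F,b,C,D,b,A,G]
After op 4 (replace(0, 'n')): offset=0, physical=[n,b,C,D,b,A,G], logical=[n,b,C,D,b,A,G]
After op 5 (rotate(-3)): offset=4, physical=[n,b,C,D,b,A,G], logical=[b,A,G,n,b,C,D]
After op 6 (rotate(+1)): offset=5, physical=[n,b,C,D,b,A,G], logical=[A,G,n,b,C,D,b]
After op 7 (rotate(+1)): offset=6, physical=[n,b,C,D,b,A,G], logical=[G,n,b,C,D,b,A]
After op 8 (swap(0, 6)): offset=6, physical=[n,b,C,D,b,G,A], logical=[A,n,b,C,D,b,G]
After op 9 (rotate(+3)): offset=2, physical=[n,b,C,D,b,G,A], logical=[C,D,b,G,A,n,b]
After op 10 (swap(5, 0)): offset=2, physical=[C,b,n,D,b,G,A], logical=[n,D,b,G,A,C,b]
After op 11 (rotate(-1)): offset=1, physical=[C,b,n,D,b,G,A], logical=[b,n,D,b,G,A,C]
After op 12 (replace(2, 'k')): offset=1, physical=[C,b,n,k,b,G,A], logical=[b,n,k,b,G,A,C]

Answer: b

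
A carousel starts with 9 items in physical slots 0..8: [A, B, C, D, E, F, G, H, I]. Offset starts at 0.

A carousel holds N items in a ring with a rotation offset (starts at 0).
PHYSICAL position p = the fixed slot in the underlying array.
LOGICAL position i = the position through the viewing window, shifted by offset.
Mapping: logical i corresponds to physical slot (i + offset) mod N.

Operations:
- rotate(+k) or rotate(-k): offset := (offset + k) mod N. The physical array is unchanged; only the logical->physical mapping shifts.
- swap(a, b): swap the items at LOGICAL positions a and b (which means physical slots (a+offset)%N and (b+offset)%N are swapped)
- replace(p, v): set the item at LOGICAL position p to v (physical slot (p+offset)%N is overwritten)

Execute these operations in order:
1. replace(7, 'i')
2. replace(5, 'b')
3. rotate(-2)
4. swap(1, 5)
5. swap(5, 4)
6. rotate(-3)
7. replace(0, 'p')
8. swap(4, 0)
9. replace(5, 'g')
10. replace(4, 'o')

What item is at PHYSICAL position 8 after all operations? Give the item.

Answer: o

Derivation:
After op 1 (replace(7, 'i')): offset=0, physical=[A,B,C,D,E,F,G,i,I], logical=[A,B,C,D,E,F,G,i,I]
After op 2 (replace(5, 'b')): offset=0, physical=[A,B,C,D,E,b,G,i,I], logical=[A,B,C,D,E,b,G,i,I]
After op 3 (rotate(-2)): offset=7, physical=[A,B,C,D,E,b,G,i,I], logical=[i,I,A,B,C,D,E,b,G]
After op 4 (swap(1, 5)): offset=7, physical=[A,B,C,I,E,b,G,i,D], logical=[i,D,A,B,C,I,E,b,G]
After op 5 (swap(5, 4)): offset=7, physical=[A,B,I,C,E,b,G,i,D], logical=[i,D,A,B,I,C,E,b,G]
After op 6 (rotate(-3)): offset=4, physical=[A,B,I,C,E,b,G,i,D], logical=[E,b,G,i,D,A,B,I,C]
After op 7 (replace(0, 'p')): offset=4, physical=[A,B,I,C,p,b,G,i,D], logical=[p,b,G,i,D,A,B,I,C]
After op 8 (swap(4, 0)): offset=4, physical=[A,B,I,C,D,b,G,i,p], logical=[D,b,G,i,p,A,B,I,C]
After op 9 (replace(5, 'g')): offset=4, physical=[g,B,I,C,D,b,G,i,p], logical=[D,b,G,i,p,g,B,I,C]
After op 10 (replace(4, 'o')): offset=4, physical=[g,B,I,C,D,b,G,i,o], logical=[D,b,G,i,o,g,B,I,C]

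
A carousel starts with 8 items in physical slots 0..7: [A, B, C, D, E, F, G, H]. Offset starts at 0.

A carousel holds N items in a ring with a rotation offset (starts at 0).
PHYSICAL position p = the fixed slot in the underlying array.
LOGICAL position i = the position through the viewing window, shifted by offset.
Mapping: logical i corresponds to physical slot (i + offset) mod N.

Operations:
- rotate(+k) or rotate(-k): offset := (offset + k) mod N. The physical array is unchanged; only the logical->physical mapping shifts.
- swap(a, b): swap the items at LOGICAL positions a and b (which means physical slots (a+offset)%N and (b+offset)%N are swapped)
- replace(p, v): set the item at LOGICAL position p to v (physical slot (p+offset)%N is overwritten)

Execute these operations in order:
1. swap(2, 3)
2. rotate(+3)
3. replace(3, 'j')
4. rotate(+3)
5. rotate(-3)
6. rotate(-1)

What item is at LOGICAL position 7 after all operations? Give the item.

Answer: B

Derivation:
After op 1 (swap(2, 3)): offset=0, physical=[A,B,D,C,E,F,G,H], logical=[A,B,D,C,E,F,G,H]
After op 2 (rotate(+3)): offset=3, physical=[A,B,D,C,E,F,G,H], logical=[C,E,F,G,H,A,B,D]
After op 3 (replace(3, 'j')): offset=3, physical=[A,B,D,C,E,F,j,H], logical=[C,E,F,j,H,A,B,D]
After op 4 (rotate(+3)): offset=6, physical=[A,B,D,C,E,F,j,H], logical=[j,H,A,B,D,C,E,F]
After op 5 (rotate(-3)): offset=3, physical=[A,B,D,C,E,F,j,H], logical=[C,E,F,j,H,A,B,D]
After op 6 (rotate(-1)): offset=2, physical=[A,B,D,C,E,F,j,H], logical=[D,C,E,F,j,H,A,B]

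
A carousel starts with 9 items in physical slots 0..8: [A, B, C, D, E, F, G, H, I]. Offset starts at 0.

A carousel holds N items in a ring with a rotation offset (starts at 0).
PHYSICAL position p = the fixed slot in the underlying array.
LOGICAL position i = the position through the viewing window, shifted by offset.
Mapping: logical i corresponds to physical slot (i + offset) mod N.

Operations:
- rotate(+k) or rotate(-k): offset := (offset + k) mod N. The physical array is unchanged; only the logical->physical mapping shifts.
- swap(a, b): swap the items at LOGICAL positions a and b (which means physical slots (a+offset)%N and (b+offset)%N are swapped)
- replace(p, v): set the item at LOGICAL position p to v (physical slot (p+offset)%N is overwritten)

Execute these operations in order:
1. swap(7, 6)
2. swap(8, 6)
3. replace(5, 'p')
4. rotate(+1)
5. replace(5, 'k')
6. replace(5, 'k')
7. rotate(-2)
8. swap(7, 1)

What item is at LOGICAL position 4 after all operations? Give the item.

After op 1 (swap(7, 6)): offset=0, physical=[A,B,C,D,E,F,H,G,I], logical=[A,B,C,D,E,F,H,G,I]
After op 2 (swap(8, 6)): offset=0, physical=[A,B,C,D,E,F,I,G,H], logical=[A,B,C,D,E,F,I,G,H]
After op 3 (replace(5, 'p')): offset=0, physical=[A,B,C,D,E,p,I,G,H], logical=[A,B,C,D,E,p,I,G,H]
After op 4 (rotate(+1)): offset=1, physical=[A,B,C,D,E,p,I,G,H], logical=[B,C,D,E,p,I,G,H,A]
After op 5 (replace(5, 'k')): offset=1, physical=[A,B,C,D,E,p,k,G,H], logical=[B,C,D,E,p,k,G,H,A]
After op 6 (replace(5, 'k')): offset=1, physical=[A,B,C,D,E,p,k,G,H], logical=[B,C,D,E,p,k,G,H,A]
After op 7 (rotate(-2)): offset=8, physical=[A,B,C,D,E,p,k,G,H], logical=[H,A,B,C,D,E,p,k,G]
After op 8 (swap(7, 1)): offset=8, physical=[k,B,C,D,E,p,A,G,H], logical=[H,k,B,C,D,E,p,A,G]

Answer: D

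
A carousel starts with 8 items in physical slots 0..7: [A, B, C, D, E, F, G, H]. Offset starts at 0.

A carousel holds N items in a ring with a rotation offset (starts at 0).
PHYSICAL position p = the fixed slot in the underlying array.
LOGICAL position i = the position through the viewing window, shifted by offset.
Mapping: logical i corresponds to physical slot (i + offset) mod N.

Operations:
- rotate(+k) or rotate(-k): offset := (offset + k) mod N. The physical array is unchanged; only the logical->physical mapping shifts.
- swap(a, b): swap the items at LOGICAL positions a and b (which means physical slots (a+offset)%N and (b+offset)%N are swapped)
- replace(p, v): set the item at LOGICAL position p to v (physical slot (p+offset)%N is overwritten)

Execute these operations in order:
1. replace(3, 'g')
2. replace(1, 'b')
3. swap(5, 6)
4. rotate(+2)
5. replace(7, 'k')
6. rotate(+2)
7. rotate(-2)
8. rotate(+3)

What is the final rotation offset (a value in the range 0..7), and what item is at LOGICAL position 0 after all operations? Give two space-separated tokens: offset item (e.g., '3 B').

After op 1 (replace(3, 'g')): offset=0, physical=[A,B,C,g,E,F,G,H], logical=[A,B,C,g,E,F,G,H]
After op 2 (replace(1, 'b')): offset=0, physical=[A,b,C,g,E,F,G,H], logical=[A,b,C,g,E,F,G,H]
After op 3 (swap(5, 6)): offset=0, physical=[A,b,C,g,E,G,F,H], logical=[A,b,C,g,E,G,F,H]
After op 4 (rotate(+2)): offset=2, physical=[A,b,C,g,E,G,F,H], logical=[C,g,E,G,F,H,A,b]
After op 5 (replace(7, 'k')): offset=2, physical=[A,k,C,g,E,G,F,H], logical=[C,g,E,G,F,H,A,k]
After op 6 (rotate(+2)): offset=4, physical=[A,k,C,g,E,G,F,H], logical=[E,G,F,H,A,k,C,g]
After op 7 (rotate(-2)): offset=2, physical=[A,k,C,g,E,G,F,H], logical=[C,g,E,G,F,H,A,k]
After op 8 (rotate(+3)): offset=5, physical=[A,k,C,g,E,G,F,H], logical=[G,F,H,A,k,C,g,E]

Answer: 5 G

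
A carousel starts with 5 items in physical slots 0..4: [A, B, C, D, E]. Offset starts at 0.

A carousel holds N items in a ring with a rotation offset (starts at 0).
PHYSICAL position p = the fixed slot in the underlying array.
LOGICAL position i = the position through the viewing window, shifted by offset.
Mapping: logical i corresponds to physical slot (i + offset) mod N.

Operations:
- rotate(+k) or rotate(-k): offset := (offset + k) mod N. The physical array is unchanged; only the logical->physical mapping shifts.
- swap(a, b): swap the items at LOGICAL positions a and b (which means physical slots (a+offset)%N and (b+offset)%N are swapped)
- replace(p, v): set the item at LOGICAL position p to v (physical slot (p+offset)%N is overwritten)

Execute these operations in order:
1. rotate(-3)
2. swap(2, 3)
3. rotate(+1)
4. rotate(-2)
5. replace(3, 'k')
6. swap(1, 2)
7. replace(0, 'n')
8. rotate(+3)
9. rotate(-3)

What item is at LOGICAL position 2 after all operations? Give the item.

Answer: C

Derivation:
After op 1 (rotate(-3)): offset=2, physical=[A,B,C,D,E], logical=[C,D,E,A,B]
After op 2 (swap(2, 3)): offset=2, physical=[E,B,C,D,A], logical=[C,D,A,E,B]
After op 3 (rotate(+1)): offset=3, physical=[E,B,C,D,A], logical=[D,A,E,B,C]
After op 4 (rotate(-2)): offset=1, physical=[E,B,C,D,A], logical=[B,C,D,A,E]
After op 5 (replace(3, 'k')): offset=1, physical=[E,B,C,D,k], logical=[B,C,D,k,E]
After op 6 (swap(1, 2)): offset=1, physical=[E,B,D,C,k], logical=[B,D,C,k,E]
After op 7 (replace(0, 'n')): offset=1, physical=[E,n,D,C,k], logical=[n,D,C,k,E]
After op 8 (rotate(+3)): offset=4, physical=[E,n,D,C,k], logical=[k,E,n,D,C]
After op 9 (rotate(-3)): offset=1, physical=[E,n,D,C,k], logical=[n,D,C,k,E]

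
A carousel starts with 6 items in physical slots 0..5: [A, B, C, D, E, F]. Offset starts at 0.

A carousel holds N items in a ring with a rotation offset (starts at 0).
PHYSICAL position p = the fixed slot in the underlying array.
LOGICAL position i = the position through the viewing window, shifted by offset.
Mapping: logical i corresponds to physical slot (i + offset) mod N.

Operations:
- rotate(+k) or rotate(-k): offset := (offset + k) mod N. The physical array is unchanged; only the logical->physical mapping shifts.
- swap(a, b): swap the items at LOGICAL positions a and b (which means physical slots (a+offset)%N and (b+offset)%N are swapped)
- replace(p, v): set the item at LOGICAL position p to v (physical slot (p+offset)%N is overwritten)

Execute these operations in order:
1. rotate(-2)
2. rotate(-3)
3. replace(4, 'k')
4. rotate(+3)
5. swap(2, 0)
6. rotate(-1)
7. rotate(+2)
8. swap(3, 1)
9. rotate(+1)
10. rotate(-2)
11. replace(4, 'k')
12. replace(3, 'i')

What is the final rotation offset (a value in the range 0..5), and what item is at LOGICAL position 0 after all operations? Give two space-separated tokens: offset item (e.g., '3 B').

Answer: 4 A

Derivation:
After op 1 (rotate(-2)): offset=4, physical=[A,B,C,D,E,F], logical=[E,F,A,B,C,D]
After op 2 (rotate(-3)): offset=1, physical=[A,B,C,D,E,F], logical=[B,C,D,E,F,A]
After op 3 (replace(4, 'k')): offset=1, physical=[A,B,C,D,E,k], logical=[B,C,D,E,k,A]
After op 4 (rotate(+3)): offset=4, physical=[A,B,C,D,E,k], logical=[E,k,A,B,C,D]
After op 5 (swap(2, 0)): offset=4, physical=[E,B,C,D,A,k], logical=[A,k,E,B,C,D]
After op 6 (rotate(-1)): offset=3, physical=[E,B,C,D,A,k], logical=[D,A,k,E,B,C]
After op 7 (rotate(+2)): offset=5, physical=[E,B,C,D,A,k], logical=[k,E,B,C,D,A]
After op 8 (swap(3, 1)): offset=5, physical=[C,B,E,D,A,k], logical=[k,C,B,E,D,A]
After op 9 (rotate(+1)): offset=0, physical=[C,B,E,D,A,k], logical=[C,B,E,D,A,k]
After op 10 (rotate(-2)): offset=4, physical=[C,B,E,D,A,k], logical=[A,k,C,B,E,D]
After op 11 (replace(4, 'k')): offset=4, physical=[C,B,k,D,A,k], logical=[A,k,C,B,k,D]
After op 12 (replace(3, 'i')): offset=4, physical=[C,i,k,D,A,k], logical=[A,k,C,i,k,D]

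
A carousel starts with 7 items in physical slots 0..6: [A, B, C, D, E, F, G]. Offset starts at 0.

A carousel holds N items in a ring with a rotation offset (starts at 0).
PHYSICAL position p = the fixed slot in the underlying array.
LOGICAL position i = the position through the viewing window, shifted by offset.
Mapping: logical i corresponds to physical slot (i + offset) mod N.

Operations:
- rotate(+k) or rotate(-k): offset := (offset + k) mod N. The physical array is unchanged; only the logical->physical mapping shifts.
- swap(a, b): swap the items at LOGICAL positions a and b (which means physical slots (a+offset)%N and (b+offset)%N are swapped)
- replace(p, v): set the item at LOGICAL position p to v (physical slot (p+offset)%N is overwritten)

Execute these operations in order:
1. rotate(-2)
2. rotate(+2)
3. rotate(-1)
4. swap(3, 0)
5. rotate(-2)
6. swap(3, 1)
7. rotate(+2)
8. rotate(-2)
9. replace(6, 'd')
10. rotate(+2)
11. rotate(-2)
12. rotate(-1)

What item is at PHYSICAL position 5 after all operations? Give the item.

After op 1 (rotate(-2)): offset=5, physical=[A,B,C,D,E,F,G], logical=[F,G,A,B,C,D,E]
After op 2 (rotate(+2)): offset=0, physical=[A,B,C,D,E,F,G], logical=[A,B,C,D,E,F,G]
After op 3 (rotate(-1)): offset=6, physical=[A,B,C,D,E,F,G], logical=[G,A,B,C,D,E,F]
After op 4 (swap(3, 0)): offset=6, physical=[A,B,G,D,E,F,C], logical=[C,A,B,G,D,E,F]
After op 5 (rotate(-2)): offset=4, physical=[A,B,G,D,E,F,C], logical=[E,F,C,A,B,G,D]
After op 6 (swap(3, 1)): offset=4, physical=[F,B,G,D,E,A,C], logical=[E,A,C,F,B,G,D]
After op 7 (rotate(+2)): offset=6, physical=[F,B,G,D,E,A,C], logical=[C,F,B,G,D,E,A]
After op 8 (rotate(-2)): offset=4, physical=[F,B,G,D,E,A,C], logical=[E,A,C,F,B,G,D]
After op 9 (replace(6, 'd')): offset=4, physical=[F,B,G,d,E,A,C], logical=[E,A,C,F,B,G,d]
After op 10 (rotate(+2)): offset=6, physical=[F,B,G,d,E,A,C], logical=[C,F,B,G,d,E,A]
After op 11 (rotate(-2)): offset=4, physical=[F,B,G,d,E,A,C], logical=[E,A,C,F,B,G,d]
After op 12 (rotate(-1)): offset=3, physical=[F,B,G,d,E,A,C], logical=[d,E,A,C,F,B,G]

Answer: A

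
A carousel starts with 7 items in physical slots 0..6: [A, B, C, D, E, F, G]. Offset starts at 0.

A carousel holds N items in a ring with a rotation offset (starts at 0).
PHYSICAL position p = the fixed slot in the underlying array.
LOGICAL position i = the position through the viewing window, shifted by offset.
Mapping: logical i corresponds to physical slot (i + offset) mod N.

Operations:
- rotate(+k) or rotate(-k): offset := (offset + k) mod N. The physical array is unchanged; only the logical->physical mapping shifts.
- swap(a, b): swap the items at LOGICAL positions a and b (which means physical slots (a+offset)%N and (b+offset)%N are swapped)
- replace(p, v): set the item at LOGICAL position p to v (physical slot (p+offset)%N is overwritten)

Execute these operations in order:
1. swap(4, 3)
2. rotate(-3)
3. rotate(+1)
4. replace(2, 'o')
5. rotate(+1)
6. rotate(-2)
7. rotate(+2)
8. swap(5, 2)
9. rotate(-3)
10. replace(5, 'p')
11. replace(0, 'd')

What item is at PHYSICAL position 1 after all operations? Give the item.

After op 1 (swap(4, 3)): offset=0, physical=[A,B,C,E,D,F,G], logical=[A,B,C,E,D,F,G]
After op 2 (rotate(-3)): offset=4, physical=[A,B,C,E,D,F,G], logical=[D,F,G,A,B,C,E]
After op 3 (rotate(+1)): offset=5, physical=[A,B,C,E,D,F,G], logical=[F,G,A,B,C,E,D]
After op 4 (replace(2, 'o')): offset=5, physical=[o,B,C,E,D,F,G], logical=[F,G,o,B,C,E,D]
After op 5 (rotate(+1)): offset=6, physical=[o,B,C,E,D,F,G], logical=[G,o,B,C,E,D,F]
After op 6 (rotate(-2)): offset=4, physical=[o,B,C,E,D,F,G], logical=[D,F,G,o,B,C,E]
After op 7 (rotate(+2)): offset=6, physical=[o,B,C,E,D,F,G], logical=[G,o,B,C,E,D,F]
After op 8 (swap(5, 2)): offset=6, physical=[o,D,C,E,B,F,G], logical=[G,o,D,C,E,B,F]
After op 9 (rotate(-3)): offset=3, physical=[o,D,C,E,B,F,G], logical=[E,B,F,G,o,D,C]
After op 10 (replace(5, 'p')): offset=3, physical=[o,p,C,E,B,F,G], logical=[E,B,F,G,o,p,C]
After op 11 (replace(0, 'd')): offset=3, physical=[o,p,C,d,B,F,G], logical=[d,B,F,G,o,p,C]

Answer: p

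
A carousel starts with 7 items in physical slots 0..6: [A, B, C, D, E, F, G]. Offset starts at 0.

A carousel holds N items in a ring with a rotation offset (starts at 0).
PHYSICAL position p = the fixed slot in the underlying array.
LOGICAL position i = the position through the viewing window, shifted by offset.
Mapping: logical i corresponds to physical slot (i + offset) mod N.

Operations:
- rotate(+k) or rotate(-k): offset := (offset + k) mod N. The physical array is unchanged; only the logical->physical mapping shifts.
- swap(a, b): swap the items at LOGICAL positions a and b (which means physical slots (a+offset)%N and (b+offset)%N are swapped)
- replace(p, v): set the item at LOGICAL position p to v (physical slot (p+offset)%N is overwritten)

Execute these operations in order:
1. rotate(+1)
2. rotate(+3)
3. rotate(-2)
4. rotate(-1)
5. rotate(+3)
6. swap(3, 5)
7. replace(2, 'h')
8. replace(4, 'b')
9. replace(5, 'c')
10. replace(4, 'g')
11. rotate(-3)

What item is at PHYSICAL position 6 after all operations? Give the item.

Answer: h

Derivation:
After op 1 (rotate(+1)): offset=1, physical=[A,B,C,D,E,F,G], logical=[B,C,D,E,F,G,A]
After op 2 (rotate(+3)): offset=4, physical=[A,B,C,D,E,F,G], logical=[E,F,G,A,B,C,D]
After op 3 (rotate(-2)): offset=2, physical=[A,B,C,D,E,F,G], logical=[C,D,E,F,G,A,B]
After op 4 (rotate(-1)): offset=1, physical=[A,B,C,D,E,F,G], logical=[B,C,D,E,F,G,A]
After op 5 (rotate(+3)): offset=4, physical=[A,B,C,D,E,F,G], logical=[E,F,G,A,B,C,D]
After op 6 (swap(3, 5)): offset=4, physical=[C,B,A,D,E,F,G], logical=[E,F,G,C,B,A,D]
After op 7 (replace(2, 'h')): offset=4, physical=[C,B,A,D,E,F,h], logical=[E,F,h,C,B,A,D]
After op 8 (replace(4, 'b')): offset=4, physical=[C,b,A,D,E,F,h], logical=[E,F,h,C,b,A,D]
After op 9 (replace(5, 'c')): offset=4, physical=[C,b,c,D,E,F,h], logical=[E,F,h,C,b,c,D]
After op 10 (replace(4, 'g')): offset=4, physical=[C,g,c,D,E,F,h], logical=[E,F,h,C,g,c,D]
After op 11 (rotate(-3)): offset=1, physical=[C,g,c,D,E,F,h], logical=[g,c,D,E,F,h,C]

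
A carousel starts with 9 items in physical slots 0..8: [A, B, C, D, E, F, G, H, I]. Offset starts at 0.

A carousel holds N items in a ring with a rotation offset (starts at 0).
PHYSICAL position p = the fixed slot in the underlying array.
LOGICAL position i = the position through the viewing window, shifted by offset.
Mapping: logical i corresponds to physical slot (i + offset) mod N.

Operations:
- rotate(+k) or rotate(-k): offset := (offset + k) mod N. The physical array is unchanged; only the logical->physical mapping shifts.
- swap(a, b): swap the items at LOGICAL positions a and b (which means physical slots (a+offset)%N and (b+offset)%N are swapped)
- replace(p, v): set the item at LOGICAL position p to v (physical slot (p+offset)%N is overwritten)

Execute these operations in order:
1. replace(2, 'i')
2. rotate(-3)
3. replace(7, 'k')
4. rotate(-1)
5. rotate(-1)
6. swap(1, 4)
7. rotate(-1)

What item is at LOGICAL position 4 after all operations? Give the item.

Answer: H

Derivation:
After op 1 (replace(2, 'i')): offset=0, physical=[A,B,i,D,E,F,G,H,I], logical=[A,B,i,D,E,F,G,H,I]
After op 2 (rotate(-3)): offset=6, physical=[A,B,i,D,E,F,G,H,I], logical=[G,H,I,A,B,i,D,E,F]
After op 3 (replace(7, 'k')): offset=6, physical=[A,B,i,D,k,F,G,H,I], logical=[G,H,I,A,B,i,D,k,F]
After op 4 (rotate(-1)): offset=5, physical=[A,B,i,D,k,F,G,H,I], logical=[F,G,H,I,A,B,i,D,k]
After op 5 (rotate(-1)): offset=4, physical=[A,B,i,D,k,F,G,H,I], logical=[k,F,G,H,I,A,B,i,D]
After op 6 (swap(1, 4)): offset=4, physical=[A,B,i,D,k,I,G,H,F], logical=[k,I,G,H,F,A,B,i,D]
After op 7 (rotate(-1)): offset=3, physical=[A,B,i,D,k,I,G,H,F], logical=[D,k,I,G,H,F,A,B,i]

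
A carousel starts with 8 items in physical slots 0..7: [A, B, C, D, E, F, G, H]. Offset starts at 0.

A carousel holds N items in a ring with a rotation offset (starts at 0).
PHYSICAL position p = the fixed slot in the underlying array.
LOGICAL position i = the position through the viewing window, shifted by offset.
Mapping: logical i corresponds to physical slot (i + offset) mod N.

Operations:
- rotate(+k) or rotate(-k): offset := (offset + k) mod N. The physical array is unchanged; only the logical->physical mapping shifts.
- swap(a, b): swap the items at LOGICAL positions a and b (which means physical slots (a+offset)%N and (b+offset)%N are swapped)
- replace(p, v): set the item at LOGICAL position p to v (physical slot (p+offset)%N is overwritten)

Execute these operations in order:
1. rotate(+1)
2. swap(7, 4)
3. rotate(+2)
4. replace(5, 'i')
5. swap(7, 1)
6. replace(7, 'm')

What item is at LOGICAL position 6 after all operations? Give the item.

After op 1 (rotate(+1)): offset=1, physical=[A,B,C,D,E,F,G,H], logical=[B,C,D,E,F,G,H,A]
After op 2 (swap(7, 4)): offset=1, physical=[F,B,C,D,E,A,G,H], logical=[B,C,D,E,A,G,H,F]
After op 3 (rotate(+2)): offset=3, physical=[F,B,C,D,E,A,G,H], logical=[D,E,A,G,H,F,B,C]
After op 4 (replace(5, 'i')): offset=3, physical=[i,B,C,D,E,A,G,H], logical=[D,E,A,G,H,i,B,C]
After op 5 (swap(7, 1)): offset=3, physical=[i,B,E,D,C,A,G,H], logical=[D,C,A,G,H,i,B,E]
After op 6 (replace(7, 'm')): offset=3, physical=[i,B,m,D,C,A,G,H], logical=[D,C,A,G,H,i,B,m]

Answer: B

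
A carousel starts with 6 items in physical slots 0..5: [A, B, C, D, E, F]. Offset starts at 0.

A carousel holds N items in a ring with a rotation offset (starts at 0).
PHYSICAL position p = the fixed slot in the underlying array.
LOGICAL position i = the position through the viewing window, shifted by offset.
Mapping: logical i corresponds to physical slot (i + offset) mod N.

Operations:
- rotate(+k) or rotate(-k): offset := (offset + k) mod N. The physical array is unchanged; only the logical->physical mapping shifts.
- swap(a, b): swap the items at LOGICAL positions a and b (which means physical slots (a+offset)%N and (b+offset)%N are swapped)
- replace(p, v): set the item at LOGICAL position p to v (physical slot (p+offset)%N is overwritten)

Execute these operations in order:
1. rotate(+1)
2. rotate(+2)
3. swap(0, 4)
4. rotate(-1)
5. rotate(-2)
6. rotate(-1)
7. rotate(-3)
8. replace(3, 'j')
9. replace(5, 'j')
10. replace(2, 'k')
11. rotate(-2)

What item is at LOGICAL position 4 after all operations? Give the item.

Answer: k

Derivation:
After op 1 (rotate(+1)): offset=1, physical=[A,B,C,D,E,F], logical=[B,C,D,E,F,A]
After op 2 (rotate(+2)): offset=3, physical=[A,B,C,D,E,F], logical=[D,E,F,A,B,C]
After op 3 (swap(0, 4)): offset=3, physical=[A,D,C,B,E,F], logical=[B,E,F,A,D,C]
After op 4 (rotate(-1)): offset=2, physical=[A,D,C,B,E,F], logical=[C,B,E,F,A,D]
After op 5 (rotate(-2)): offset=0, physical=[A,D,C,B,E,F], logical=[A,D,C,B,E,F]
After op 6 (rotate(-1)): offset=5, physical=[A,D,C,B,E,F], logical=[F,A,D,C,B,E]
After op 7 (rotate(-3)): offset=2, physical=[A,D,C,B,E,F], logical=[C,B,E,F,A,D]
After op 8 (replace(3, 'j')): offset=2, physical=[A,D,C,B,E,j], logical=[C,B,E,j,A,D]
After op 9 (replace(5, 'j')): offset=2, physical=[A,j,C,B,E,j], logical=[C,B,E,j,A,j]
After op 10 (replace(2, 'k')): offset=2, physical=[A,j,C,B,k,j], logical=[C,B,k,j,A,j]
After op 11 (rotate(-2)): offset=0, physical=[A,j,C,B,k,j], logical=[A,j,C,B,k,j]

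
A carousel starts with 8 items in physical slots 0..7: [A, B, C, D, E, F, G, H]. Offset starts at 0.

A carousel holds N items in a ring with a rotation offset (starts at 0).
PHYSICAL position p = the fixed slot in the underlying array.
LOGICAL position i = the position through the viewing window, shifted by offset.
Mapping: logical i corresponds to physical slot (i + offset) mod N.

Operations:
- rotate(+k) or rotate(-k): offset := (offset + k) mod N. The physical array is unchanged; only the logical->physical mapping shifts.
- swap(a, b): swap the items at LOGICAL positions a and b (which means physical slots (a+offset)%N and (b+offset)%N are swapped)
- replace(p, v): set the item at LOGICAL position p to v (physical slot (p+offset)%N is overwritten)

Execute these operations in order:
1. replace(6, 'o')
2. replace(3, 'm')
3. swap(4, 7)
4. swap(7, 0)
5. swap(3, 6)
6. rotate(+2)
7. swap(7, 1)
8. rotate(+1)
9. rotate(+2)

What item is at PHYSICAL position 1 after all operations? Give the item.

After op 1 (replace(6, 'o')): offset=0, physical=[A,B,C,D,E,F,o,H], logical=[A,B,C,D,E,F,o,H]
After op 2 (replace(3, 'm')): offset=0, physical=[A,B,C,m,E,F,o,H], logical=[A,B,C,m,E,F,o,H]
After op 3 (swap(4, 7)): offset=0, physical=[A,B,C,m,H,F,o,E], logical=[A,B,C,m,H,F,o,E]
After op 4 (swap(7, 0)): offset=0, physical=[E,B,C,m,H,F,o,A], logical=[E,B,C,m,H,F,o,A]
After op 5 (swap(3, 6)): offset=0, physical=[E,B,C,o,H,F,m,A], logical=[E,B,C,o,H,F,m,A]
After op 6 (rotate(+2)): offset=2, physical=[E,B,C,o,H,F,m,A], logical=[C,o,H,F,m,A,E,B]
After op 7 (swap(7, 1)): offset=2, physical=[E,o,C,B,H,F,m,A], logical=[C,B,H,F,m,A,E,o]
After op 8 (rotate(+1)): offset=3, physical=[E,o,C,B,H,F,m,A], logical=[B,H,F,m,A,E,o,C]
After op 9 (rotate(+2)): offset=5, physical=[E,o,C,B,H,F,m,A], logical=[F,m,A,E,o,C,B,H]

Answer: o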